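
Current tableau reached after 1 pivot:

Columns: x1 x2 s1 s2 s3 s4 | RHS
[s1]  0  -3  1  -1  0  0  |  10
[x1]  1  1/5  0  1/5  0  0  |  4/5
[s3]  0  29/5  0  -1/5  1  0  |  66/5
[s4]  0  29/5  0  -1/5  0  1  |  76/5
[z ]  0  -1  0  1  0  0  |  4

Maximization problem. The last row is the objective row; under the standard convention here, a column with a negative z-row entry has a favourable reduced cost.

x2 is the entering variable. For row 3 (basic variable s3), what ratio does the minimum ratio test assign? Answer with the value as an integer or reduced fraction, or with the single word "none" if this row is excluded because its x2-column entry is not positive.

Ratio = RHS / (x2 entry) = (66/5) / (29/5) = 66/29.

66/29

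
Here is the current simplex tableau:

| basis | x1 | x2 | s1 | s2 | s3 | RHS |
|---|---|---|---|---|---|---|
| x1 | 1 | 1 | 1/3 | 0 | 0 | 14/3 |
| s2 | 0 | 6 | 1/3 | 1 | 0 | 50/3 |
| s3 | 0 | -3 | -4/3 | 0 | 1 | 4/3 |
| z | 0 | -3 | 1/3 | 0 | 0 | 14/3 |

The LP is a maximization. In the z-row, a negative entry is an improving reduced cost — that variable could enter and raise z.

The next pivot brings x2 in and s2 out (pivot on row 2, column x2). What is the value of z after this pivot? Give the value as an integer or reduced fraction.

13

Minimum ratio for x2: (50/3)/6 = 25/9.
z changes by −(z-row coeff of x2)·ratio = −(-3)·(25/9) = 25/3.
New z = 14/3 + (25/3) = 13.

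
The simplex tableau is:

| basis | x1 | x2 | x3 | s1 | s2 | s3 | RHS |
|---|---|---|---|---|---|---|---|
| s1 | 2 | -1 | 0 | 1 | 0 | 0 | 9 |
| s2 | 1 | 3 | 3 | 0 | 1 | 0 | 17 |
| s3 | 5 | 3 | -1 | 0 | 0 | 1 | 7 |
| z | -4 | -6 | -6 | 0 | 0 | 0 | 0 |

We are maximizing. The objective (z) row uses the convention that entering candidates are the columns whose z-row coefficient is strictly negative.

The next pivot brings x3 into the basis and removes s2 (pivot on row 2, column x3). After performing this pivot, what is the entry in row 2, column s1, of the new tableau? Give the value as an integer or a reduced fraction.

0

Pivot element is row 2, column x3: 3.
Normalize row 2: new (row 2, s1) = 0/3 = 0.
Row 2 is the pivot row, so the entry is 0.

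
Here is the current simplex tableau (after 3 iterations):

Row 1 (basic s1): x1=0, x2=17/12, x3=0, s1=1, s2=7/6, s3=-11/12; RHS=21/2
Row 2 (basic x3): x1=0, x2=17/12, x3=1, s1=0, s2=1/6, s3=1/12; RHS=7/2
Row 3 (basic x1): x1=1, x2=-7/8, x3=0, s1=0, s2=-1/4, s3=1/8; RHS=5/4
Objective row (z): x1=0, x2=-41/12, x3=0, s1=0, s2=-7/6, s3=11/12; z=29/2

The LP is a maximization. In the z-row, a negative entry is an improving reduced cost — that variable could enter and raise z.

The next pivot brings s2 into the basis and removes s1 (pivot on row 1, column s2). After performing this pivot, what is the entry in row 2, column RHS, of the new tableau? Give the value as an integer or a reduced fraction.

Pivot element is row 1, column s2: 7/6.
Normalize row 1: new (row 1, RHS) = (21/2)/(7/6) = 9.
row 2 ← row 2 − (1/6)·(new row 1): 7/2 − (1/6)·9 = 2.

2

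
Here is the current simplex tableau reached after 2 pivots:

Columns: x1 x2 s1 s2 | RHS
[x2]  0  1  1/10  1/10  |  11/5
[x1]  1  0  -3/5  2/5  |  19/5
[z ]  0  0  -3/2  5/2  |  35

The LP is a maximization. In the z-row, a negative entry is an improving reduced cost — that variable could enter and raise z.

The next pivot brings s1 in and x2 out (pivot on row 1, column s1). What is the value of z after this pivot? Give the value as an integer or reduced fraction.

68

Minimum ratio for s1: (11/5)/(1/10) = 22.
z changes by −(z-row coeff of s1)·ratio = −(-3/2)·22 = 33.
New z = 35 + 33 = 68.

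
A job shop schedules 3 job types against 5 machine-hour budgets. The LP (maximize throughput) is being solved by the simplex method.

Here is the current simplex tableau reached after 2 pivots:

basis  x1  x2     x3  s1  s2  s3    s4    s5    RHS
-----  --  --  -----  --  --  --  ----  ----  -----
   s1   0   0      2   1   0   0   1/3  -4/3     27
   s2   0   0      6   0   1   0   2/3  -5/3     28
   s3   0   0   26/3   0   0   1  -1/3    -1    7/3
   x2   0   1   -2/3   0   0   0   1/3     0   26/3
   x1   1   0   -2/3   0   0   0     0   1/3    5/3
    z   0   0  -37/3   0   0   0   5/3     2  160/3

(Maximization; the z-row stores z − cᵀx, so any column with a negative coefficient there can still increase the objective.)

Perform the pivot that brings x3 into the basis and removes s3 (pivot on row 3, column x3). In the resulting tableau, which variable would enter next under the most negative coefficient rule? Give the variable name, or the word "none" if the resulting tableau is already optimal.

Pivot element 26/3. New z-row = old z-row − (-37/3)·(row 3/(26/3)).
Updated z-row coefficients: x1: 0, x2: 0, x3: 0, s1: 0, s2: 0, s3: 37/26, s4: 31/26, s5: 15/26.
No coefficient is strictly negative; the tableau after this pivot is optimal.

none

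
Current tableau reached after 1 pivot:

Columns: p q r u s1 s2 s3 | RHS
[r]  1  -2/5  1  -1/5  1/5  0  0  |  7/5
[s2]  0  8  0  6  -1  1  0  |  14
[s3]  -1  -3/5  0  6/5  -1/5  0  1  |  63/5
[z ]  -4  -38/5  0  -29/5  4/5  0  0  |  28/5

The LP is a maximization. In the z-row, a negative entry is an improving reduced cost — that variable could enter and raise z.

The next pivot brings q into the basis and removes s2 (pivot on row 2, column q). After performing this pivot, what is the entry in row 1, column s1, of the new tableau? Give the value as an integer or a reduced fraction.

Pivot element is row 2, column q: 8.
Normalize row 2: new (row 2, s1) = (-1)/8 = -1/8.
row 1 ← row 1 − (-2/5)·(new row 2): 1/5 − (-2/5)·(-1/8) = 3/20.

3/20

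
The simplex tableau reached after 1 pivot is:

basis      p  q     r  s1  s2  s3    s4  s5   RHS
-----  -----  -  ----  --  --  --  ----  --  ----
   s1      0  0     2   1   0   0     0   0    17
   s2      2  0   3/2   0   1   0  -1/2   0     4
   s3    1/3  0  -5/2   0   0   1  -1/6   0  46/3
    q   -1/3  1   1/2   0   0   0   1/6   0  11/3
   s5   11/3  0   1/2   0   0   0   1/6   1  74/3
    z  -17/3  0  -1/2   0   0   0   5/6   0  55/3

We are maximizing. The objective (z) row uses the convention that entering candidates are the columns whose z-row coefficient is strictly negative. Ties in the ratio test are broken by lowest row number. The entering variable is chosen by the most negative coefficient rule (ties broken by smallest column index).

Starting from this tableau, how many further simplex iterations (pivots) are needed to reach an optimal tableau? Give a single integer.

pivot: p in, s2 out → z = 89/3
pivot: s4 in, s5 out → z = 39
No improving column remains; optimal.

2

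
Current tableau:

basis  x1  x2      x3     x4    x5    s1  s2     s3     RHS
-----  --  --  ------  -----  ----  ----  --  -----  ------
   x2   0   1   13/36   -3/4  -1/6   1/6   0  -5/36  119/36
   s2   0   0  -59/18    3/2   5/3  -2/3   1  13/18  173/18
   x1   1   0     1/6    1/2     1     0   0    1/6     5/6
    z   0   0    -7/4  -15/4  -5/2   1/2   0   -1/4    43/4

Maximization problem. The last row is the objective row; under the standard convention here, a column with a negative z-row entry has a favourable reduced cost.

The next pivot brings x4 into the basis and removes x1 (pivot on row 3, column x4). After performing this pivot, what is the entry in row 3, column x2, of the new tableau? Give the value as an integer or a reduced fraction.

Pivot element is row 3, column x4: 1/2.
Normalize row 3: new (row 3, x2) = 0/(1/2) = 0.
Row 3 is the pivot row, so the entry is 0.

0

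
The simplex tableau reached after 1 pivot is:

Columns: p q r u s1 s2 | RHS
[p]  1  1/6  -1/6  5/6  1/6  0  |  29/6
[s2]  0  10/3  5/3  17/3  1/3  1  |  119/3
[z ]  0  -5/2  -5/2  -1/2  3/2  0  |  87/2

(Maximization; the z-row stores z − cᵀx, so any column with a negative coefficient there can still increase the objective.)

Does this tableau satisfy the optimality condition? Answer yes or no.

Column q has objective-row coefficient -5/2, which is negative; an improving pivot exists, so not yet optimal.

no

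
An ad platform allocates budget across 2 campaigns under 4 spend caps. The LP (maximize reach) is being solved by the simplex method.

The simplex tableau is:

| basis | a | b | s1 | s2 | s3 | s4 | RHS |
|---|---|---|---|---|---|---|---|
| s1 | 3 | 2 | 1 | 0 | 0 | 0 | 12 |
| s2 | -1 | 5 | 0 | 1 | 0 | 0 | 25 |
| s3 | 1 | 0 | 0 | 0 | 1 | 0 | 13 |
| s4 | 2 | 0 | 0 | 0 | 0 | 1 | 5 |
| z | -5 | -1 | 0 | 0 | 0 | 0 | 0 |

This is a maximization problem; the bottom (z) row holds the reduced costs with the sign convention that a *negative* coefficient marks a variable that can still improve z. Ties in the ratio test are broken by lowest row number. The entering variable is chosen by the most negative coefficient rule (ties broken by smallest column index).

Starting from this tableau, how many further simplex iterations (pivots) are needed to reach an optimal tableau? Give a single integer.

pivot: a in, s4 out → z = 25/2
pivot: b in, s1 out → z = 59/4
No improving column remains; optimal.

2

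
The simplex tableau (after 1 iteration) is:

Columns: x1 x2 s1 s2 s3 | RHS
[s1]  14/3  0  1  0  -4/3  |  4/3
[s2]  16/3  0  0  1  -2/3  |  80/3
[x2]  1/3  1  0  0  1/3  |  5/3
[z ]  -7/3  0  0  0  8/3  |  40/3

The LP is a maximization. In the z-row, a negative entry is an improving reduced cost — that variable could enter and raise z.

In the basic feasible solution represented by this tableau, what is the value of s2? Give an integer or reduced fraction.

s2 is basic (row 2); its value is the RHS of that row: 80/3.

80/3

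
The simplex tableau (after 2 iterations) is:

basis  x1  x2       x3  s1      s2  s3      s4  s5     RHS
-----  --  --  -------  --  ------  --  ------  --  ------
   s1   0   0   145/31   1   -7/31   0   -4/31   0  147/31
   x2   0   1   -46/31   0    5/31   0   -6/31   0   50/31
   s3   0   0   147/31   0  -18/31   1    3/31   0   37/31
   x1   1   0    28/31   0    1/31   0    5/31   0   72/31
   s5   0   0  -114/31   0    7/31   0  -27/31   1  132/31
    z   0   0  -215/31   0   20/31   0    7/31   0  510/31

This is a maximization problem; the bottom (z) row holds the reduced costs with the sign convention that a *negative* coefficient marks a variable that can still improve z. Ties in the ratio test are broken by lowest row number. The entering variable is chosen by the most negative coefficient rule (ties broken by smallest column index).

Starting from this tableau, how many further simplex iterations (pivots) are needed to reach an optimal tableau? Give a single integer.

pivot: x3 in, s3 out → z = 2675/147
pivot: s2 in, s1 out → z = 345/17
No improving column remains; optimal.

2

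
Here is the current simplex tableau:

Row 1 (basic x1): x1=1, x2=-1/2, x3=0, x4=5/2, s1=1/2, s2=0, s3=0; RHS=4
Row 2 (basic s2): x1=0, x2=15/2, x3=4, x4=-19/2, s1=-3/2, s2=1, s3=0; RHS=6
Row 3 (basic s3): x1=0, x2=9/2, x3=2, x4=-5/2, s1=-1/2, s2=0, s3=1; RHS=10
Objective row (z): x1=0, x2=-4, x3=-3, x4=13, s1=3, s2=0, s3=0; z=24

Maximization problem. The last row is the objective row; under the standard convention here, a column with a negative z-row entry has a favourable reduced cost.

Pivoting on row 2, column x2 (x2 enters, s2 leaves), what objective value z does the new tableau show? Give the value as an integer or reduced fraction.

136/5

Minimum ratio for x2: 6/(15/2) = 4/5.
z changes by −(z-row coeff of x2)·ratio = −(-4)·(4/5) = 16/5.
New z = 24 + (16/5) = 136/5.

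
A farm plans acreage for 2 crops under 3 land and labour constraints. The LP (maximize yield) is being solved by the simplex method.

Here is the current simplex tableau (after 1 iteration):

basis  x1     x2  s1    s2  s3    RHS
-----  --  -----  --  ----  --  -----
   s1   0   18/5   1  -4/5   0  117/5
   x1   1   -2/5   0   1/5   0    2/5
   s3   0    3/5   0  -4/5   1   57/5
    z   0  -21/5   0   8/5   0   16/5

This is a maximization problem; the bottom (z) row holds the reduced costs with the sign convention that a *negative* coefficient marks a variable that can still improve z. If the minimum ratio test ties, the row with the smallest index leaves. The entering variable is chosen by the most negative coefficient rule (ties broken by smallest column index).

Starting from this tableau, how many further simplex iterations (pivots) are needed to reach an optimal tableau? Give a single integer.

1

pivot: x2 in, s1 out → z = 61/2
No improving column remains; optimal.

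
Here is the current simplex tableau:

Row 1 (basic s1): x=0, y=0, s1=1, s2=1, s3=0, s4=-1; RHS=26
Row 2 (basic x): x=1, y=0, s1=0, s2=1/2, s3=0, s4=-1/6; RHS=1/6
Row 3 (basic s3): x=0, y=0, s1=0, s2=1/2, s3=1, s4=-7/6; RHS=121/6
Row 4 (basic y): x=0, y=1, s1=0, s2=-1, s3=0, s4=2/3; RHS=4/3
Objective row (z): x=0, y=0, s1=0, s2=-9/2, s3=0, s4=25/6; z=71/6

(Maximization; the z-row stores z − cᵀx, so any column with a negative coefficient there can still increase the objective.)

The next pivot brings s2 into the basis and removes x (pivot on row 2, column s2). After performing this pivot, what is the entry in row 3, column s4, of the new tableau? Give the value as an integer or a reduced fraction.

-1

Pivot element is row 2, column s2: 1/2.
Normalize row 2: new (row 2, s4) = (-1/6)/(1/2) = -1/3.
row 3 ← row 3 − (1/2)·(new row 2): -7/6 − (1/2)·(-1/3) = -1.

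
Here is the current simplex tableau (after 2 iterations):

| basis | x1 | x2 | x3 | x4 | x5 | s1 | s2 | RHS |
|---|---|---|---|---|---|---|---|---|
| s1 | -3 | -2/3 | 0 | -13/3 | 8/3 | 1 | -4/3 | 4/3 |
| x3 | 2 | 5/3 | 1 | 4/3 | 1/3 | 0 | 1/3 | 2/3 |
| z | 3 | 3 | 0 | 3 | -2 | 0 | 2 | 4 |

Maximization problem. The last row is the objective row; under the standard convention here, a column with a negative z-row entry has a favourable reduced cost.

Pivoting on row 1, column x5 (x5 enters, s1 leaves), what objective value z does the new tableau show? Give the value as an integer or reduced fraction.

Minimum ratio for x5: (4/3)/(8/3) = 1/2.
z changes by −(z-row coeff of x5)·ratio = −(-2)·(1/2) = 1.
New z = 4 + 1 = 5.

5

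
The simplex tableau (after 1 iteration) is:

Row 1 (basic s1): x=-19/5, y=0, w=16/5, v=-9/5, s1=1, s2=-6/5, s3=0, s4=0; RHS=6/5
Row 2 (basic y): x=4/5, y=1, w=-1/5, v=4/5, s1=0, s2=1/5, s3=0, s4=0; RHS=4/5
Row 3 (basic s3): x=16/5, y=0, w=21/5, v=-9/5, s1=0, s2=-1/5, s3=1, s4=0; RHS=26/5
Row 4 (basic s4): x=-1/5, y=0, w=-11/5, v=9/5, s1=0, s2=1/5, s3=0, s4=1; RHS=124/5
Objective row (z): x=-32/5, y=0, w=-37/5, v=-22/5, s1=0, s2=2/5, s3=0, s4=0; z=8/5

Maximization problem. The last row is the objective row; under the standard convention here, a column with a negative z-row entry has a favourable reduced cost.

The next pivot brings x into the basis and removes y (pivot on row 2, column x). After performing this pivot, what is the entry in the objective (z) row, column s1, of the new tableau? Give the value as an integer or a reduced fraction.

Pivot element is row 2, column x: 4/5.
Normalize row 2: new (row 2, s1) = 0/(4/5) = 0.
z-row ← z-row − (-32/5)·(new row 2): 0 − (-32/5)·0 = 0.

0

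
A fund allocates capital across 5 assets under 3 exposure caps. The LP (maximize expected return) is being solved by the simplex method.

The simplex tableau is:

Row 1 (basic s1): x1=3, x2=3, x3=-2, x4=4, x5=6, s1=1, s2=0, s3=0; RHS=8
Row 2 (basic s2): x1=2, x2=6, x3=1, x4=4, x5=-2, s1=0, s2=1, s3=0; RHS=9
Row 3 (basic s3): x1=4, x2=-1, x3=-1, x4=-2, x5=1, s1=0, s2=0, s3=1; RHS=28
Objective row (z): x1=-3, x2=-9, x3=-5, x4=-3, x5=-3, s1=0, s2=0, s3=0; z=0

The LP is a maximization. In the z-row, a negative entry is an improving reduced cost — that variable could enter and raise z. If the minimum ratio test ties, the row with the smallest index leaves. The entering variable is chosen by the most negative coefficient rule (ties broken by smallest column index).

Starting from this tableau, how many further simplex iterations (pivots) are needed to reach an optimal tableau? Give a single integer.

pivot: x2 in, s2 out → z = 27/2
pivot: x5 in, s1 out → z = 33/2
pivot: x3 in, x2 out → z = 214
No improving column remains; optimal.

3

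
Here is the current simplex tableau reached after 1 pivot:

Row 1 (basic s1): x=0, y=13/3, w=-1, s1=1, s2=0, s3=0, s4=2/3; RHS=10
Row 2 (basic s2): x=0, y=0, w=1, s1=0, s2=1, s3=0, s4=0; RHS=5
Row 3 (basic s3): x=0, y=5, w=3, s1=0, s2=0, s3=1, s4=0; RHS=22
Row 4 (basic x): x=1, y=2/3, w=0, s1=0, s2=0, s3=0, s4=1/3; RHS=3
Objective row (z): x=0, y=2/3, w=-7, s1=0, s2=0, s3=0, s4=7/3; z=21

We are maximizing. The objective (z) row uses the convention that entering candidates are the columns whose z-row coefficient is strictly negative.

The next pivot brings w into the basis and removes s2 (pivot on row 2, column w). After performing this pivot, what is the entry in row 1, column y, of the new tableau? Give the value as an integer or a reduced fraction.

13/3

Pivot element is row 2, column w: 1.
Normalize row 2: new (row 2, y) = 0/1 = 0.
row 1 ← row 1 − (-1)·(new row 2): 13/3 − (-1)·0 = 13/3.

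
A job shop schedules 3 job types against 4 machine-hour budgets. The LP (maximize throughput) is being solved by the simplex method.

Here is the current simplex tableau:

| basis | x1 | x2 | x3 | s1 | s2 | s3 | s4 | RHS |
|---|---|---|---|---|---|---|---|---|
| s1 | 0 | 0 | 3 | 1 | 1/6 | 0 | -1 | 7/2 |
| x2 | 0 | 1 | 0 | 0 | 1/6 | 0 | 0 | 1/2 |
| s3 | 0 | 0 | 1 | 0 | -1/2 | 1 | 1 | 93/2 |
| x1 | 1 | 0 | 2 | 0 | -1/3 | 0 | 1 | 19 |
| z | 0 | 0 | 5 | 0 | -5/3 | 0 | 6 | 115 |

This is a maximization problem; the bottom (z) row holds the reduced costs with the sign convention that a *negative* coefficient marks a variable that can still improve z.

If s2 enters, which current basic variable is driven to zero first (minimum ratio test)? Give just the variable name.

Ratios: row 1 (s1): (7/2)/(1/6) = 21; row 2 (x2): (1/2)/(1/6) = 3; row 3 (s3): entry -1/2 ≤ 0, skip; row 4 (x1): entry -1/3 ≤ 0, skip.
Minimum ratio 3 is in the x2 row, so x2 leaves.

x2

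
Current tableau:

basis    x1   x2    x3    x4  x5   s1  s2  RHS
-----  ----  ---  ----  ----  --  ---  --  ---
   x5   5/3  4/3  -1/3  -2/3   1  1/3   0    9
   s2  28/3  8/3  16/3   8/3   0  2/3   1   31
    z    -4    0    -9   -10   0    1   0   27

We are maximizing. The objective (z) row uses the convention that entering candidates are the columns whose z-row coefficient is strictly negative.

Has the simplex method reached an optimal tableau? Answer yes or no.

no

Column x1 has objective-row coefficient -4, which is negative; an improving pivot exists, so not yet optimal.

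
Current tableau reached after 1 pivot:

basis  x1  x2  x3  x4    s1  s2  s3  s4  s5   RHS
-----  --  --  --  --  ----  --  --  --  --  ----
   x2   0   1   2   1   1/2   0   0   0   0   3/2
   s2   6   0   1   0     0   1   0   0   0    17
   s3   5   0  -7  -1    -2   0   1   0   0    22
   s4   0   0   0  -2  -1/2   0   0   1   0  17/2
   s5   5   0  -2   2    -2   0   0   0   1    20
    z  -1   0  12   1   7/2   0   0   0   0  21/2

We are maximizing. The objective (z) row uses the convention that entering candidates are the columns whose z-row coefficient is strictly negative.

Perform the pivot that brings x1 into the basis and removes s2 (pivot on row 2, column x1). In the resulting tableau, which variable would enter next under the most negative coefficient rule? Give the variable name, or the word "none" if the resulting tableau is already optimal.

Pivot element 6. New z-row = old z-row − (-1)·(row 2/6).
Updated z-row coefficients: x1: 0, x2: 0, x3: 73/6, x4: 1, s1: 7/2, s2: 1/6, s3: 0, s4: 0, s5: 0.
No coefficient is strictly negative; the tableau after this pivot is optimal.

none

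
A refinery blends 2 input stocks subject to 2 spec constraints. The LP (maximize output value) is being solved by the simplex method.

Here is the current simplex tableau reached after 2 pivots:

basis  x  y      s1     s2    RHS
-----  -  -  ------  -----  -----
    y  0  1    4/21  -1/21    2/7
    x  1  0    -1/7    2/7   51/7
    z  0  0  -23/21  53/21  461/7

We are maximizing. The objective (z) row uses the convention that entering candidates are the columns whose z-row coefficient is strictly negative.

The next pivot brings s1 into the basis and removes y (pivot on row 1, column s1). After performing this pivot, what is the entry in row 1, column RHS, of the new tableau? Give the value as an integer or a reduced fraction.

Pivot element is row 1, column s1: 4/21.
Normalize row 1: new (row 1, RHS) = (2/7)/(4/21) = 3/2.
Row 1 is the pivot row, so the entry is 3/2.

3/2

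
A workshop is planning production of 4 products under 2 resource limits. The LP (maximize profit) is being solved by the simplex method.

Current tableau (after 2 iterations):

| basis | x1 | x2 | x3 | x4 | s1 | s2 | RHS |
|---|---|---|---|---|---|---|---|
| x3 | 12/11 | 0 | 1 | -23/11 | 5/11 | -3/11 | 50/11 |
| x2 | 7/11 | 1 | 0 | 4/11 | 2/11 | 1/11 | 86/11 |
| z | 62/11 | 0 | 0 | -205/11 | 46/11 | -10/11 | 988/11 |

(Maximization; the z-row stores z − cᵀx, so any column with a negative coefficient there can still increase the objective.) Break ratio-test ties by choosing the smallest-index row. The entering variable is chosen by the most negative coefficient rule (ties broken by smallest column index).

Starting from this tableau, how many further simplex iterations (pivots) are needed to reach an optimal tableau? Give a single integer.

1

pivot: x4 in, x2 out → z = 981/2
No improving column remains; optimal.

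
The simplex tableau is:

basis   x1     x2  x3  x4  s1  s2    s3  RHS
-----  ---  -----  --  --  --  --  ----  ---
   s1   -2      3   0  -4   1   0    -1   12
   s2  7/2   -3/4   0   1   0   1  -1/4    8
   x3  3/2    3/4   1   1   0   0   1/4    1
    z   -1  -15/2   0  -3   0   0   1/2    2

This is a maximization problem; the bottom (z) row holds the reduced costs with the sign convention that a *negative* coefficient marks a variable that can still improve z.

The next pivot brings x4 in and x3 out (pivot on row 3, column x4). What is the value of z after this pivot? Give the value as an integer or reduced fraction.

Minimum ratio for x4: 1/1 = 1.
z changes by −(z-row coeff of x4)·ratio = −(-3)·1 = 3.
New z = 2 + 3 = 5.

5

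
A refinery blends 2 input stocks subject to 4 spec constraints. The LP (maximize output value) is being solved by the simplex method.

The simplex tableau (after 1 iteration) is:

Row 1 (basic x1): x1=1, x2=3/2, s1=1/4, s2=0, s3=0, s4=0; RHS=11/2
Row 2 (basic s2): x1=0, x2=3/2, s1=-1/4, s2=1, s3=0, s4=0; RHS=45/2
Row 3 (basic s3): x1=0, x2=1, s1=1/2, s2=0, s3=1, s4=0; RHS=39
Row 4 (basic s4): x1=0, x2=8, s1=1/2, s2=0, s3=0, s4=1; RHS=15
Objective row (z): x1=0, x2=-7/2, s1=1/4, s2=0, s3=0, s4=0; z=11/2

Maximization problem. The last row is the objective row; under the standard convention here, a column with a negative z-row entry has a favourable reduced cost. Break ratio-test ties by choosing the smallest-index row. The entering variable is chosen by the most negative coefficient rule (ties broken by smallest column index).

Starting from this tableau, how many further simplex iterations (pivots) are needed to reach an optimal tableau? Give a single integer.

pivot: x2 in, s4 out → z = 193/16
No improving column remains; optimal.

1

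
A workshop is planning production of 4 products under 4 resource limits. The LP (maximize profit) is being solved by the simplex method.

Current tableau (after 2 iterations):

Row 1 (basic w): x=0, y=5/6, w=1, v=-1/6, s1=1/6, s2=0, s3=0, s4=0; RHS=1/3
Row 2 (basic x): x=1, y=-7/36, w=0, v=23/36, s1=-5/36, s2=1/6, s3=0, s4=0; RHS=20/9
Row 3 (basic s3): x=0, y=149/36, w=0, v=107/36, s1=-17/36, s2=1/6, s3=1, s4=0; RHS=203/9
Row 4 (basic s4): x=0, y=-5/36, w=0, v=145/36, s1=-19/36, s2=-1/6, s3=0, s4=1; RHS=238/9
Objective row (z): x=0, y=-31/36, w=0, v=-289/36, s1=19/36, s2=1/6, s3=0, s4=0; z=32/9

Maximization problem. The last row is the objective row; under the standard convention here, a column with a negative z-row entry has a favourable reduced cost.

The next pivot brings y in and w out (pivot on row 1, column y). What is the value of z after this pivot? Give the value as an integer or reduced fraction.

39/10

Minimum ratio for y: (1/3)/(5/6) = 2/5.
z changes by −(z-row coeff of y)·ratio = −(-31/36)·(2/5) = 31/90.
New z = 32/9 + (31/90) = 39/10.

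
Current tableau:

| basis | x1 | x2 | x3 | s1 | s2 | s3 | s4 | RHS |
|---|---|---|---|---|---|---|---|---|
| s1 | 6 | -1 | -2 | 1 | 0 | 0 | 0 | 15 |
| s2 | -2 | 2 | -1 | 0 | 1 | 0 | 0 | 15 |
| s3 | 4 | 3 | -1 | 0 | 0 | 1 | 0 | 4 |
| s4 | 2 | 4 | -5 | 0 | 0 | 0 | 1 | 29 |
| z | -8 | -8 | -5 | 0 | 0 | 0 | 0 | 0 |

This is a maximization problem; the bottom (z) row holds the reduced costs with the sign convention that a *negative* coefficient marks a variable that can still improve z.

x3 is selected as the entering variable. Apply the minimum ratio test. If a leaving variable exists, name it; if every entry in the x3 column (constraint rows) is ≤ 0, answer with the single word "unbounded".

x3-column entries: row 1: -2, row 2: -1, row 3: -1, row 4: -5. All ≤ 0, so x3 can increase without bound; the LP is unbounded in this direction.

unbounded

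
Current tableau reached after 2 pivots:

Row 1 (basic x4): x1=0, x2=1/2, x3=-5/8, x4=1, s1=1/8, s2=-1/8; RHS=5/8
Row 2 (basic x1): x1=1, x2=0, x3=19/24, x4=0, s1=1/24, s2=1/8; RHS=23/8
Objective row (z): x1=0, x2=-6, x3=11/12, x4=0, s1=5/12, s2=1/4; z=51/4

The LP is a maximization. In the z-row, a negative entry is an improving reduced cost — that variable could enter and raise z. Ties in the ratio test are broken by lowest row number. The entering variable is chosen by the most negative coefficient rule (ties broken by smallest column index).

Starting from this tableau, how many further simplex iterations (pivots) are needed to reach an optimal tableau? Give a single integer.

3

pivot: x2 in, x4 out → z = 81/4
pivot: x3 in, x1 out → z = 839/19
pivot: s2 in, x3 out → z = 49
No improving column remains; optimal.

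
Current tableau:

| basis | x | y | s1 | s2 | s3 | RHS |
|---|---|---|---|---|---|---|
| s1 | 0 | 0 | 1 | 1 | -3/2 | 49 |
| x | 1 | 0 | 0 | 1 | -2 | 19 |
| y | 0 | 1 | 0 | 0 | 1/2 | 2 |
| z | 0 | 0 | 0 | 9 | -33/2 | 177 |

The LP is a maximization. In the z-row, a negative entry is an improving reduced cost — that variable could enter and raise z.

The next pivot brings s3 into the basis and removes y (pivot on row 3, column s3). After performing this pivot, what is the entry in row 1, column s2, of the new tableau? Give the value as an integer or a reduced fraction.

Pivot element is row 3, column s3: 1/2.
Normalize row 3: new (row 3, s2) = 0/(1/2) = 0.
row 1 ← row 1 − (-3/2)·(new row 3): 1 − (-3/2)·0 = 1.

1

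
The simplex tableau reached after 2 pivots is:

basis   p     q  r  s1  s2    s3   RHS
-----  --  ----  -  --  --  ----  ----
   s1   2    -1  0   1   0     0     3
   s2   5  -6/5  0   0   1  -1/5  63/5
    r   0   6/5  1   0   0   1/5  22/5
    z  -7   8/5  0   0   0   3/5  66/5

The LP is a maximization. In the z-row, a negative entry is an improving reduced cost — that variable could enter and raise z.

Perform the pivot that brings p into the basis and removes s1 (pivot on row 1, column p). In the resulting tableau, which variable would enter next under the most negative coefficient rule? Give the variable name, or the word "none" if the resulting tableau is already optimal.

Pivot element 2. New z-row = old z-row − (-7)·(row 1/2).
Updated z-row coefficients: p: 0, q: -19/10, r: 0, s1: 7/2, s2: 0, s3: 3/5.
The most negative is -19/10 in column q, so q would enter next.

q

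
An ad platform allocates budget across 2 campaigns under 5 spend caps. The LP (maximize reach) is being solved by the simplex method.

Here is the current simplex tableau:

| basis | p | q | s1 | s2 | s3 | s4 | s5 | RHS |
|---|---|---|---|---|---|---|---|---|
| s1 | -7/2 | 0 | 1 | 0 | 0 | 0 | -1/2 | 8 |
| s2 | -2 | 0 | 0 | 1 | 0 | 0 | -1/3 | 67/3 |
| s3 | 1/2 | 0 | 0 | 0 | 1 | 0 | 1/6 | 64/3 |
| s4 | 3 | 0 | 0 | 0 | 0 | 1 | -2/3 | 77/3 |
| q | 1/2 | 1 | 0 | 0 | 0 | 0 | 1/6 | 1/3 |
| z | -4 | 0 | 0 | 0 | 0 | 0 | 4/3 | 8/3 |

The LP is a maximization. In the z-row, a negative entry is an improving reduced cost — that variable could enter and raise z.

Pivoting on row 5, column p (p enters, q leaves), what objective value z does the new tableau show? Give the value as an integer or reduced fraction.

Minimum ratio for p: (1/3)/(1/2) = 2/3.
z changes by −(z-row coeff of p)·ratio = −(-4)·(2/3) = 8/3.
New z = 8/3 + (8/3) = 16/3.

16/3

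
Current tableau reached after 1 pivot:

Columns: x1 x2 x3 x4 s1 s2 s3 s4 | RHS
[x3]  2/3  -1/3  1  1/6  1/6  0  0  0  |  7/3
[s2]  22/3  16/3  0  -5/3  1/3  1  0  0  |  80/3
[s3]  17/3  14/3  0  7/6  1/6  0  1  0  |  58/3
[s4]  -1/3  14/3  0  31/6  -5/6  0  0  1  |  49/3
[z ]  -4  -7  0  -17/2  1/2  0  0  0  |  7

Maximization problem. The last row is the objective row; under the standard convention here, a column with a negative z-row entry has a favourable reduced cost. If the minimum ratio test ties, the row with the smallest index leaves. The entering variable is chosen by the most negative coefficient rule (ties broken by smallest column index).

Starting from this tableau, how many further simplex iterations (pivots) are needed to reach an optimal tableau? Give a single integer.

pivot: x4 in, s4 out → z = 1050/31
pivot: x1 in, x3 out → z = 46
pivot: x2 in, s3 out → z = 415/9
No improving column remains; optimal.

3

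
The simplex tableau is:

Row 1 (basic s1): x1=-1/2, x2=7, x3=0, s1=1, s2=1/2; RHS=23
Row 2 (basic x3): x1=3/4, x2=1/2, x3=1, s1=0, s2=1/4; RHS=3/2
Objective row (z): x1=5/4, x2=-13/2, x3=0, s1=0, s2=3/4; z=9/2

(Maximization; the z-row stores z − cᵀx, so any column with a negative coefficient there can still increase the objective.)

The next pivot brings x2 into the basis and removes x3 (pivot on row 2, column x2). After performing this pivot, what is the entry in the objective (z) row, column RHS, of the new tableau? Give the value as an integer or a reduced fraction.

Pivot element is row 2, column x2: 1/2.
Normalize row 2: new (row 2, RHS) = (3/2)/(1/2) = 3.
z-row ← z-row − (-13/2)·(new row 2): 9/2 − (-13/2)·3 = 24.

24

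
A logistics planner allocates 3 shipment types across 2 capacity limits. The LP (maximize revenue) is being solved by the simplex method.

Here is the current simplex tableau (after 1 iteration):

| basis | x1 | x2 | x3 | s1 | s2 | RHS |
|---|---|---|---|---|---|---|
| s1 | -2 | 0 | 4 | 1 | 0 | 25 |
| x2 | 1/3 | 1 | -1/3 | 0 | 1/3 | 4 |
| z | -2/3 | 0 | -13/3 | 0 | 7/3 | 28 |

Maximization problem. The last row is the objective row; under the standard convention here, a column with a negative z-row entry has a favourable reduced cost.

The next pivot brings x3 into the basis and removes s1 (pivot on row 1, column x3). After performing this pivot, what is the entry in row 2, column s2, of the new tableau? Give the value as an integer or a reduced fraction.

1/3

Pivot element is row 1, column x3: 4.
Normalize row 1: new (row 1, s2) = 0/4 = 0.
row 2 ← row 2 − (-1/3)·(new row 1): 1/3 − (-1/3)·0 = 1/3.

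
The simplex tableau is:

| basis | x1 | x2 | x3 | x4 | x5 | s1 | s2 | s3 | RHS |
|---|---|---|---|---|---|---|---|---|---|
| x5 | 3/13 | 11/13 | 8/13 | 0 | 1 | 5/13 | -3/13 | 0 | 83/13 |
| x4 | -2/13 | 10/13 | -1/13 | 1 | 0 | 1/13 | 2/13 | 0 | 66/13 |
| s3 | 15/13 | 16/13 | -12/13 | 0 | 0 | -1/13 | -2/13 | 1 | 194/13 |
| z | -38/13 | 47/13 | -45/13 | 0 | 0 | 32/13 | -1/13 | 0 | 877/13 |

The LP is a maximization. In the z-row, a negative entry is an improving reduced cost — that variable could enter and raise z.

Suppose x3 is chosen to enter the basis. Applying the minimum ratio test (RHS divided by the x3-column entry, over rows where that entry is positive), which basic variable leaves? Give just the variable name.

Ratios: row 1 (x5): (83/13)/(8/13) = 83/8; row 2 (x4): entry -1/13 ≤ 0, skip; row 3 (s3): entry -12/13 ≤ 0, skip.
Minimum ratio 83/8 is in the x5 row, so x5 leaves.

x5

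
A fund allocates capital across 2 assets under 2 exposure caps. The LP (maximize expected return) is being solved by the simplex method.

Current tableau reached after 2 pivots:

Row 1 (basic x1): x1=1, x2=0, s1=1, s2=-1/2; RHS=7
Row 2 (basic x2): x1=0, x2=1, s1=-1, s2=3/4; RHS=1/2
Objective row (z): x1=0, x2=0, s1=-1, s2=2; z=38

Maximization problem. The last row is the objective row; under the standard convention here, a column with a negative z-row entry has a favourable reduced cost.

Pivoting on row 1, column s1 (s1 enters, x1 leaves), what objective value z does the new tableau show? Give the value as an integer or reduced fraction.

45

Minimum ratio for s1: 7/1 = 7.
z changes by −(z-row coeff of s1)·ratio = −(-1)·7 = 7.
New z = 38 + 7 = 45.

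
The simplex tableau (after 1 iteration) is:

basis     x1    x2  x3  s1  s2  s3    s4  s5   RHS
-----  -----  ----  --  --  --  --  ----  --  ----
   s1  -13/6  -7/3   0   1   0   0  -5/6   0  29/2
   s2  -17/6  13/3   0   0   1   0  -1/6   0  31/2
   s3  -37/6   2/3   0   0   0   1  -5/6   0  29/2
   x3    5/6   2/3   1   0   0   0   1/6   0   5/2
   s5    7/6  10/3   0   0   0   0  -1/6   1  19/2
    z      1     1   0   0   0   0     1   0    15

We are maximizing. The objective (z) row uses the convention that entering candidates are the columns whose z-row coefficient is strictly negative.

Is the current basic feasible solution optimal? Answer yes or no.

No objective-row coefficient is strictly negative, so no entering variable exists; the tableau is optimal.

yes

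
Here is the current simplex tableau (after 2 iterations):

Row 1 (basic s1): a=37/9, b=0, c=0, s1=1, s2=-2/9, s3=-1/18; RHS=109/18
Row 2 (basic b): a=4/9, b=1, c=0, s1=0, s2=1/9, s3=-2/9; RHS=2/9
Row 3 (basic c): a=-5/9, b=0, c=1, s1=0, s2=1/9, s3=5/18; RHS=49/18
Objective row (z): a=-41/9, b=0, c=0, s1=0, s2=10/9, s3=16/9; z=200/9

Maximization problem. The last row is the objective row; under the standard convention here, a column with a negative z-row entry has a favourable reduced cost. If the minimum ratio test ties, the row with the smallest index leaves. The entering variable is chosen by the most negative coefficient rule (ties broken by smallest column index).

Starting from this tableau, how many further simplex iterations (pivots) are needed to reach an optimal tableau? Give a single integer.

2

pivot: a in, b out → z = 49/2
pivot: s3 in, s1 out → z = 51/2
No improving column remains; optimal.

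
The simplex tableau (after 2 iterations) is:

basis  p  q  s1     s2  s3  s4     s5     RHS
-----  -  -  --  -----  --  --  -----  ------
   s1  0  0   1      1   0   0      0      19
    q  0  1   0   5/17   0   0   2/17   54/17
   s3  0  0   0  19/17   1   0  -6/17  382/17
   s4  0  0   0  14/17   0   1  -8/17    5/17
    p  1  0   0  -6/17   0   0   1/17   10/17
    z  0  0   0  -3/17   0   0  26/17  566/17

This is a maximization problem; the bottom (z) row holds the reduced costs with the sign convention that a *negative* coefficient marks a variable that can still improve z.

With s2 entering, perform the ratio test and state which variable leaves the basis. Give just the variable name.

Ratios: row 1 (s1): 19/1 = 19; row 2 (q): (54/17)/(5/17) = 54/5; row 3 (s3): (382/17)/(19/17) = 382/19; row 4 (s4): (5/17)/(14/17) = 5/14; row 5 (p): entry -6/17 ≤ 0, skip.
Minimum ratio 5/14 is in the s4 row, so s4 leaves.

s4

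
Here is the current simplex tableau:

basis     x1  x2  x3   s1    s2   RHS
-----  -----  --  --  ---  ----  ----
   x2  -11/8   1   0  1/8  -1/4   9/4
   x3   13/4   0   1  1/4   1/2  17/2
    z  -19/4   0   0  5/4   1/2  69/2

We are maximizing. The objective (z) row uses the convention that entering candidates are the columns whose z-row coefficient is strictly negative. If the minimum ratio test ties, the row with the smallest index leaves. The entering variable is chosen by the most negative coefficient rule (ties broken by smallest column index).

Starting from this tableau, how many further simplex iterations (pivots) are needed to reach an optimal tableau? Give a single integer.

pivot: x1 in, x3 out → z = 610/13
No improving column remains; optimal.

1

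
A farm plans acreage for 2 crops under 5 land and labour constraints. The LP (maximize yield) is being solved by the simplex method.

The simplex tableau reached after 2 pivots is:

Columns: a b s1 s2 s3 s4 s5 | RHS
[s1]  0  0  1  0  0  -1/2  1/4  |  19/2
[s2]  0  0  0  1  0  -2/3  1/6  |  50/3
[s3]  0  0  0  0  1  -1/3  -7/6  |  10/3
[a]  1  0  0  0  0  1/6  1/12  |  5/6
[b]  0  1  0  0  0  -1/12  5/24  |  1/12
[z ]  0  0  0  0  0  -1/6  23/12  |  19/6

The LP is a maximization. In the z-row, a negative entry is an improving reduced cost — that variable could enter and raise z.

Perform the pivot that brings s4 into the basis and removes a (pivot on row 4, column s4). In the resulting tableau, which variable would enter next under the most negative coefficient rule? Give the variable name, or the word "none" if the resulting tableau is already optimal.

none

Pivot element 1/6. New z-row = old z-row − (-1/6)·(row 4/(1/6)).
Updated z-row coefficients: a: 1, b: 0, s1: 0, s2: 0, s3: 0, s4: 0, s5: 2.
No coefficient is strictly negative; the tableau after this pivot is optimal.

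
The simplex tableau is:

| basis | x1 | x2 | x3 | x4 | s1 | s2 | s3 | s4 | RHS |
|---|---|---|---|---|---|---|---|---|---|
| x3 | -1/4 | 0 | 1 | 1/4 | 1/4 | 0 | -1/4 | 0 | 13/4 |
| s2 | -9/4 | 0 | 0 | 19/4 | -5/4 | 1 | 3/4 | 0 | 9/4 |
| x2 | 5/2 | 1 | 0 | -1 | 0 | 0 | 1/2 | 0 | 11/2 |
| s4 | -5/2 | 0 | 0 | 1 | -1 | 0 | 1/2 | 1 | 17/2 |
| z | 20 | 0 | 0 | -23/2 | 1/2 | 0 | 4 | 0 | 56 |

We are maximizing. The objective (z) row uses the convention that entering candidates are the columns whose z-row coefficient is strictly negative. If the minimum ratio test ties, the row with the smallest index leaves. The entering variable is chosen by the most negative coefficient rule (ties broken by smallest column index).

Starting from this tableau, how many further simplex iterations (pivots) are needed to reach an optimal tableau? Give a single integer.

2

pivot: x4 in, s2 out → z = 2335/38
pivot: s1 in, x3 out → z = 173/2
No improving column remains; optimal.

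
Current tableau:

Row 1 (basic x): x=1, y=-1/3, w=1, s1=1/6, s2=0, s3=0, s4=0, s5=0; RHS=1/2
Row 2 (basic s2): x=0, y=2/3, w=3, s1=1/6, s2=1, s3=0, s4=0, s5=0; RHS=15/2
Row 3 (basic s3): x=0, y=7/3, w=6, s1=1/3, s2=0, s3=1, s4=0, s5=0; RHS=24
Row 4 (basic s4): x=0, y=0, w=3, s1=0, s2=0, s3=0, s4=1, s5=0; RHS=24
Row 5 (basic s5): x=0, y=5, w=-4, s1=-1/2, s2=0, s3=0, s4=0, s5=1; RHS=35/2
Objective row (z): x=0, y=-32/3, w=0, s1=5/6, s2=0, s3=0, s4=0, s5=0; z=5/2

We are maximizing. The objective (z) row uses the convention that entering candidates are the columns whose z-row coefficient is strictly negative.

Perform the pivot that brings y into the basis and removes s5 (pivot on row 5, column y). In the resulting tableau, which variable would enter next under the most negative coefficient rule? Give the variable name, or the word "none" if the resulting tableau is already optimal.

w

Pivot element 5. New z-row = old z-row − (-32/3)·(row 5/5).
Updated z-row coefficients: x: 0, y: 0, w: -128/15, s1: -7/30, s2: 0, s3: 0, s4: 0, s5: 32/15.
The most negative is -128/15 in column w, so w would enter next.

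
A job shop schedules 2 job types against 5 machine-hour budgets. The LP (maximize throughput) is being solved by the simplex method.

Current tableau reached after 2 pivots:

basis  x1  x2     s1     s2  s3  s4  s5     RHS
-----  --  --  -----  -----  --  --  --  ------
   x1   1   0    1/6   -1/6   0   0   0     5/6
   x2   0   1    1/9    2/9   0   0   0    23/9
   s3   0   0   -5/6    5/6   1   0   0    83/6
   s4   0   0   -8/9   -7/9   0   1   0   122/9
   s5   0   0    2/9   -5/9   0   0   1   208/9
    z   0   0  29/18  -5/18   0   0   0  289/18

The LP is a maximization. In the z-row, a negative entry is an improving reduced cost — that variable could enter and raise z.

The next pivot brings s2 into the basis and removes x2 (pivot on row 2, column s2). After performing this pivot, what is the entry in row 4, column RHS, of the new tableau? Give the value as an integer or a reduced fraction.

45/2

Pivot element is row 2, column s2: 2/9.
Normalize row 2: new (row 2, RHS) = (23/9)/(2/9) = 23/2.
row 4 ← row 4 − (-7/9)·(new row 2): 122/9 − (-7/9)·(23/2) = 45/2.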